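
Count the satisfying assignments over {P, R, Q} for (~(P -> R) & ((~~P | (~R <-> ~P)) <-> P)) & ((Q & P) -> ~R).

Initial set: {((~(P -> R) & ((~~P | (~R <-> ~P)) <-> P)) & ((Q & P) -> ~R))}.
((~(P -> R) & ((~~P | (~R <-> ~P)) <-> P)) & ((Q & P) -> ~R)): α-rule — add (~(P -> R) & ((~~P | (~R <-> ~P)) <-> P)), ((Q & P) -> ~R).
(~(P -> R) & ((~~P | (~R <-> ~P)) <-> P)): α-rule — add ~(P -> R), ((~~P | (~R <-> ~P)) <-> P).
~(P -> R): α-rule — add P, ~R.
((Q & P) -> ~R): β-rule — branch into ~(Q & P)  //  ~R.
  branch 1 (add ~(Q & P)):
    ((~~P | (~R <-> ~P)) <-> P): β-rule — branch into (~~P | (~R <-> ~P)), P  //  ~(~~P | (~R <-> ~P)), ~P.
      branch 1.1 (add (~~P | (~R <-> ~P)), P):
        ~(Q & P): β-rule — branch into ~Q  //  ~P.
          branch 1.1.1 (add ~Q):
            (~~P | (~R <-> ~P)): β-rule — branch into ~~P  //  (~R <-> ~P).
              branch 1.1.1.1 (add ~~P):
                ~~P: drop double negation, giving P.
                ○ open, literals {P=1, Q=0, R=0}.
              branch 1.1.1.2 (add (~R <-> ~P)):
                (~R <-> ~P): β-rule — branch into ~R, ~P  //  ~~R, ~~P.
                  branch 1.1.1.2.1 (add ~R, ~P):
                    × closes — contains both P and ~P.
                  branch 1.1.1.2.2 (add ~~R, ~~P):
                    × closes — contains both R and ~R.
          branch 1.1.2 (add ~P):
            × closes — contains both P and ~P.
      branch 1.2 (add ~(~~P | (~R <-> ~P)), ~P):
        × closes — contains both P and ~P.
  branch 2 (add ~R):
    ((~~P | (~R <-> ~P)) <-> P): β-rule — branch into (~~P | (~R <-> ~P)), P  //  ~(~~P | (~R <-> ~P)), ~P.
      branch 2.1 (add (~~P | (~R <-> ~P)), P):
        (~~P | (~R <-> ~P)): β-rule — branch into ~~P  //  (~R <-> ~P).
          branch 2.1.1 (add ~~P):
            ~~P: drop double negation, giving P.
            ○ open, literals {P=1, R=0}.
          branch 2.1.2 (add (~R <-> ~P)):
            (~R <-> ~P): β-rule — branch into ~R, ~P  //  ~~R, ~~P.
              branch 2.1.2.1 (add ~R, ~P):
                × closes — contains both P and ~P.
              branch 2.1.2.2 (add ~~R, ~~P):
                × closes — contains both R and ~R.
      branch 2.2 (add ~(~~P | (~R <-> ~P)), ~P):
        × closes — contains both P and ~P.
7 branches closed, 2 open.
Each open branch fixes some atoms; the unmentioned ones are free. Counting distinct full assignments: branch {P=1, Q=0, R=0} (none free) contributes 1 new; branch {P=1, R=0} (Q) contributes 1 new. Total: 2.

2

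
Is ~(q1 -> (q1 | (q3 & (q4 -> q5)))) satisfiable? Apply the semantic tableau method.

Initial set: {~(q1 -> (q1 | (q3 & (q4 -> q5))))}.
~(q1 -> (q1 | (q3 & (q4 -> q5)))): α-rule — add q1, ~(q1 | (q3 & (q4 -> q5))).
~(q1 | (q3 & (q4 -> q5))): α-rule — add ~q1, ~(q3 & (q4 -> q5)).
× closes — contains both q1 and ~q1.
All 1 branch closes.
Every branch closed; the formula is unsatisfiable.

Unsatisfiable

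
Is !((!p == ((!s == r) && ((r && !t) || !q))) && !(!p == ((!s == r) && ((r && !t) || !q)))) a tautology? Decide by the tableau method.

Assume the negation and expand:
Initial set: {!!((!p == ((!s == r) && ((r && !t) || !q))) && !(!p == ((!s == r) && ((r && !t) || !q))))}.
!!((!p == ((!s == r) && ((r && !t) || !q))) && !(!p == ((!s == r) && ((r && !t) || !q)))): α-rule — add (!p == ((!s == r) && ((r && !t) || !q))), !(!p == ((!s == r) && ((r && !t) || !q))).
(!p == ((!s == r) && ((r && !t) || !q))): β-rule — branch into !p, ((!s == r) && ((r && !t) || !q))  //  !!p, !((!s == r) && ((r && !t) || !q)).
  branch 1 (add !p, ((!s == r) && ((r && !t) || !q))):
    ((!s == r) && ((r && !t) || !q)): α-rule — add (!s == r), ((r && !t) || !q).
    !(!p == ((!s == r) && ((r && !t) || !q))): β-rule — branch into !p, !((!s == r) && ((r && !t) || !q))  //  !!p, ((!s == r) && ((r && !t) || !q)).
      branch 1.1 (add !p, !((!s == r) && ((r && !t) || !q))):
        (!s == r): β-rule — branch into !s, r  //  !!s, !r.
          branch 1.1.1 (add !s, r):
            ((r && !t) || !q): β-rule — branch into (r && !t)  //  !q.
              branch 1.1.1.1 (add (r && !t)):
                (r && !t): α-rule — add r, !t.
                !((!s == r) && ((r && !t) || !q)): β-rule — branch into !(!s == r)  //  !((r && !t) || !q).
                  branch 1.1.1.1.1 (add !(!s == r)):
                    !(!s == r): β-rule — branch into !s, !r  //  !!s, r.
                      branch 1.1.1.1.1.1 (add !s, !r):
                        × closes — contains both r and !r.
                      branch 1.1.1.1.1.2 (add !!s, r):
                        × closes — contains both s and !s.
                  branch 1.1.1.1.2 (add !((r && !t) || !q)):
                    !((r && !t) || !q): α-rule — add !(r && !t), !!q.
                    !(r && !t): β-rule — branch into !r  //  !!t.
                      branch 1.1.1.1.2.1 (add !r):
                        × closes — contains both r and !r.
                      branch 1.1.1.1.2.2 (add !!t):
                        × closes — contains both t and !t.
              branch 1.1.1.2 (add !q):
                !((!s == r) && ((r && !t) || !q)): β-rule — branch into !(!s == r)  //  !((r && !t) || !q).
                  branch 1.1.1.2.1 (add !(!s == r)):
                    !(!s == r): β-rule — branch into !s, !r  //  !!s, r.
                      branch 1.1.1.2.1.1 (add !s, !r):
                        × closes — contains both r and !r.
                      branch 1.1.1.2.1.2 (add !!s, r):
                        × closes — contains both s and !s.
                  branch 1.1.1.2.2 (add !((r && !t) || !q)):
                    !((r && !t) || !q): α-rule — add !(r && !t), !!q.
                    × closes — contains both q and !q.
          branch 1.1.2 (add !!s, !r):
            ((r && !t) || !q): β-rule — branch into (r && !t)  //  !q.
              branch 1.1.2.1 (add (r && !t)):
                (r && !t): α-rule — add r, !t.
                × closes — contains both r and !r.
              branch 1.1.2.2 (add !q):
                !((!s == r) && ((r && !t) || !q)): β-rule — branch into !(!s == r)  //  !((r && !t) || !q).
                  branch 1.1.2.2.1 (add !(!s == r)):
                    !(!s == r): β-rule — branch into !s, !r  //  !!s, r.
                      branch 1.1.2.2.1.1 (add !s, !r):
                        × closes — contains both s and !s.
                      branch 1.1.2.2.1.2 (add !!s, r):
                        × closes — contains both r and !r.
                  branch 1.1.2.2.2 (add !((r && !t) || !q)):
                    !((r && !t) || !q): α-rule — add !(r && !t), !!q.
                    × closes — contains both q and !q.
      branch 1.2 (add !!p, ((!s == r) && ((r && !t) || !q))):
        × closes — contains both p and !p.
  branch 2 (add !!p, !((!s == r) && ((r && !t) || !q))):
    !(!p == ((!s == r) && ((r && !t) || !q))): β-rule — branch into !p, !((!s == r) && ((r && !t) || !q))  //  !!p, ((!s == r) && ((r && !t) || !q)).
      branch 2.1 (add !p, !((!s == r) && ((r && !t) || !q))):
        × closes — contains both p and !p.
      branch 2.2 (add !!p, ((!s == r) && ((r && !t) || !q))):
        ((!s == r) && ((r && !t) || !q)): α-rule — add (!s == r), ((r && !t) || !q).
        !((!s == r) && ((r && !t) || !q)): β-rule — branch into !(!s == r)  //  !((r && !t) || !q).
          branch 2.2.1 (add !(!s == r)):
            (!s == r): β-rule — branch into !s, r  //  !!s, !r.
              branch 2.2.1.1 (add !s, r):
                ((r && !t) || !q): β-rule — branch into (r && !t)  //  !q.
                  branch 2.2.1.1.1 (add (r && !t)):
                    (r && !t): α-rule — add r, !t.
                    !(!s == r): β-rule — branch into !s, !r  //  !!s, r.
                      branch 2.2.1.1.1.1 (add !s, !r):
                        × closes — contains both r and !r.
                      branch 2.2.1.1.1.2 (add !!s, r):
                        × closes — contains both s and !s.
                  branch 2.2.1.1.2 (add !q):
                    !(!s == r): β-rule — branch into !s, !r  //  !!s, r.
                      branch 2.2.1.1.2.1 (add !s, !r):
                        × closes — contains both r and !r.
                      branch 2.2.1.1.2.2 (add !!s, r):
                        × closes — contains both s and !s.
              branch 2.2.1.2 (add !!s, !r):
                ((r && !t) || !q): β-rule — branch into (r && !t)  //  !q.
                  branch 2.2.1.2.1 (add (r && !t)):
                    (r && !t): α-rule — add r, !t.
                    × closes — contains both r and !r.
                  branch 2.2.1.2.2 (add !q):
                    !(!s == r): β-rule — branch into !s, !r  //  !!s, r.
                      branch 2.2.1.2.2.1 (add !s, !r):
                        × closes — contains both s and !s.
                      branch 2.2.1.2.2.2 (add !!s, r):
                        × closes — contains both r and !r.
          branch 2.2.2 (add !((r && !t) || !q)):
            !((r && !t) || !q): α-rule — add !(r && !t), !!q.
            (!s == r): β-rule — branch into !s, r  //  !!s, !r.
              branch 2.2.2.1 (add !s, r):
                ((r && !t) || !q): β-rule — branch into (r && !t)  //  !q.
                  branch 2.2.2.1.1 (add (r && !t)):
                    (r && !t): α-rule — add r, !t.
                    !(r && !t): β-rule — branch into !r  //  !!t.
                      branch 2.2.2.1.1.1 (add !r):
                        × closes — contains both r and !r.
                      branch 2.2.2.1.1.2 (add !!t):
                        × closes — contains both t and !t.
                  branch 2.2.2.1.2 (add !q):
                    × closes — contains both q and !q.
              branch 2.2.2.2 (add !!s, !r):
                ((r && !t) || !q): β-rule — branch into (r && !t)  //  !q.
                  branch 2.2.2.2.1 (add (r && !t)):
                    (r && !t): α-rule — add r, !t.
                    × closes — contains both r and !r.
                  branch 2.2.2.2.2 (add !q):
                    × closes — contains both q and !q.
All 25 branches close.
Every branch closed, so the negation is unsatisfiable and the formula is valid.

Valid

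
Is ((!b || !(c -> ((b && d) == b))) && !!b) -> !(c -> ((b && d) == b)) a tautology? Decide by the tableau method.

Assume the negation and expand:
Initial set: {!(((!b || !(c -> ((b && d) == b))) && !!b) -> !(c -> ((b && d) == b)))}.
!(((!b || !(c -> ((b && d) == b))) && !!b) -> !(c -> ((b && d) == b))): α-rule — add ((!b || !(c -> ((b && d) == b))) && !!b), !!(c -> ((b && d) == b)).
((!b || !(c -> ((b && d) == b))) && !!b): α-rule — add (!b || !(c -> ((b && d) == b))), !!b.
!!b: drop double negation, giving b.
!!(c -> ((b && d) == b)): β-rule — branch into !c  //  ((b && d) == b).
  branch 1 (add !c):
    (!b || !(c -> ((b && d) == b))): β-rule — branch into !b  //  !(c -> ((b && d) == b)).
      branch 1.1 (add !b):
        × closes — contains both b and !b.
      branch 1.2 (add !(c -> ((b && d) == b))):
        !(c -> ((b && d) == b)): α-rule — add c, !((b && d) == b).
        × closes — contains both c and !c.
  branch 2 (add ((b && d) == b)):
    (!b || !(c -> ((b && d) == b))): β-rule — branch into !b  //  !(c -> ((b && d) == b)).
      branch 2.1 (add !b):
        × closes — contains both b and !b.
      branch 2.2 (add !(c -> ((b && d) == b))):
        !(c -> ((b && d) == b)): α-rule — add c, !((b && d) == b).
        ((b && d) == b): β-rule — branch into (b && d), b  //  !(b && d), !b.
          branch 2.2.1 (add (b && d), b):
            (b && d): α-rule — add b, d.
            !((b && d) == b): β-rule — branch into (b && d), !b  //  !(b && d), b.
              branch 2.2.1.1 (add (b && d), !b):
                × closes — contains both b and !b.
              branch 2.2.1.2 (add !(b && d), b):
                !(b && d): β-rule — branch into !b  //  !d.
                  branch 2.2.1.2.1 (add !b):
                    × closes — contains both b and !b.
                  branch 2.2.1.2.2 (add !d):
                    × closes — contains both d and !d.
          branch 2.2.2 (add !(b && d), !b):
            × closes — contains both b and !b.
All 7 branches close.
Every branch closed, so the negation is unsatisfiable and the formula is valid.

Valid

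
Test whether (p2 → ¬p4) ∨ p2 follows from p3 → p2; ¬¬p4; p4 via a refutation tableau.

Yes

Initial set: {T (p3 → p2); T ¬¬p4; T p4; F ((p2 → ¬p4) ∨ p2)}.
T ¬¬p4: drop double negation, giving T p4.
F ((p2 → ¬p4) ∨ p2): α-rule — add F (p2 → ¬p4), F p2.
F (p2 → ¬p4): α-rule — add T p2, F ¬p4.
× closes — contains both p2 and ¬p2.
All 1 branch closes.
Every branch closed, so the premises entail the conclusion.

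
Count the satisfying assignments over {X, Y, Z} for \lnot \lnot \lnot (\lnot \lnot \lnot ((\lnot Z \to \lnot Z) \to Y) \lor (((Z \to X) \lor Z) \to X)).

Initial set: {\lnot \lnot \lnot (\lnot \lnot \lnot ((\lnot Z \to \lnot Z) \to Y) \lor (((Z \to X) \lor Z) \to X))}.
\lnot \lnot \lnot (\lnot \lnot \lnot ((\lnot Z \to \lnot Z) \to Y) \lor (((Z \to X) \lor Z) \to X)): drop double negation, giving \lnot (\lnot \lnot \lnot ((\lnot Z \to \lnot Z) \to Y) \lor (((Z \to X) \lor Z) \to X)).
\lnot (\lnot \lnot \lnot ((\lnot Z \to \lnot Z) \to Y) \lor (((Z \to X) \lor Z) \to X)): α-rule — add \lnot \lnot \lnot \lnot ((\lnot Z \to \lnot Z) \to Y), \lnot (((Z \to X) \lor Z) \to X).
\lnot \lnot \lnot \lnot ((\lnot Z \to \lnot Z) \to Y): drop double negation, giving \lnot \lnot ((\lnot Z \to \lnot Z) \to Y).
\lnot (((Z \to X) \lor Z) \to X): α-rule — add ((Z \to X) \lor Z), \lnot X.
\lnot \lnot ((\lnot Z \to \lnot Z) \to Y): β-rule — branch into \lnot (\lnot Z \to \lnot Z)  //  Y.
  branch 1 (add \lnot (\lnot Z \to \lnot Z)):
    \lnot (\lnot Z \to \lnot Z): α-rule — add \lnot Z, \lnot \lnot Z.
    × closes — contains both Z and \lnot Z.
  branch 2 (add Y):
    ((Z \to X) \lor Z): β-rule — branch into (Z \to X)  //  Z.
      branch 2.1 (add (Z \to X)):
        (Z \to X): β-rule — branch into \lnot Z  //  X.
          branch 2.1.1 (add \lnot Z):
            ○ open, literals {X=F, Y=T, Z=F}.
          branch 2.1.2 (add X):
            × closes — contains both X and \lnot X.
      branch 2.2 (add Z):
        ○ open, literals {X=F, Y=T, Z=T}.
2 branches closed, 2 open.
Each open branch fixes some atoms; the unmentioned ones are free. Counting distinct full assignments: branch {X=F, Y=T, Z=F} (none free) contributes 1 new; branch {X=F, Y=T, Z=T} (none free) contributes 1 new. Total: 2.

2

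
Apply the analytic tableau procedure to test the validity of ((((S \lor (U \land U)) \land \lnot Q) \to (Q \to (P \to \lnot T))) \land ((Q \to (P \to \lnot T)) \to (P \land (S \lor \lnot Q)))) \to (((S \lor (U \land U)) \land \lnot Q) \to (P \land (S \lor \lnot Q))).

Valid

Assume the negation and expand:
Initial set: {F (((((S \lor (U \land U)) \land \lnot Q) \to (Q \to (P \to \lnot T))) \land ((Q \to (P \to \lnot T)) \to (P \land (S \lor \lnot Q)))) \to (((S \lor (U \land U)) \land \lnot Q) \to (P \land (S \lor \lnot Q))))}.
F (((((S \lor (U \land U)) \land \lnot Q) \to (Q \to (P \to \lnot T))) \land ((Q \to (P \to \lnot T)) \to (P \land (S \lor \lnot Q)))) \to (((S \lor (U \land U)) \land \lnot Q) \to (P \land (S \lor \lnot Q)))): α-rule — add T ((((S \lor (U \land U)) \land \lnot Q) \to (Q \to (P \to \lnot T))) \land ((Q \to (P \to \lnot T)) \to (P \land (S \lor \lnot Q)))), F (((S \lor (U \land U)) \land \lnot Q) \to (P \land (S \lor \lnot Q))).
T ((((S \lor (U \land U)) \land \lnot Q) \to (Q \to (P \to \lnot T))) \land ((Q \to (P \to \lnot T)) \to (P \land (S \lor \lnot Q)))): α-rule — add T (((S \lor (U \land U)) \land \lnot Q) \to (Q \to (P \to \lnot T))), T ((Q \to (P \to \lnot T)) \to (P \land (S \lor \lnot Q))).
F (((S \lor (U \land U)) \land \lnot Q) \to (P \land (S \lor \lnot Q))): α-rule — add T ((S \lor (U \land U)) \land \lnot Q), F (P \land (S \lor \lnot Q)).
T ((S \lor (U \land U)) \land \lnot Q): α-rule — add T (S \lor (U \land U)), T \lnot Q.
T (((S \lor (U \land U)) \land \lnot Q) \to (Q \to (P \to \lnot T))): β-rule — branch into F ((S \lor (U \land U)) \land \lnot Q)  //  T (Q \to (P \to \lnot T)).
  branch 1 (add F ((S \lor (U \land U)) \land \lnot Q)):
    T ((Q \to (P \to \lnot T)) \to (P \land (S \lor \lnot Q))): β-rule — branch into F (Q \to (P \to \lnot T))  //  T (P \land (S \lor \lnot Q)).
      branch 1.1 (add F (Q \to (P \to \lnot T))):
        F (Q \to (P \to \lnot T)): α-rule — add T Q, F (P \to \lnot T).
        × closes — contains both Q and \lnot Q.
      branch 1.2 (add T (P \land (S \lor \lnot Q))):
        T (P \land (S \lor \lnot Q)): α-rule — add T P, T (S \lor \lnot Q).
        F (P \land (S \lor \lnot Q)): β-rule — branch into F P  //  F (S \lor \lnot Q).
          branch 1.2.1 (add F P):
            × closes — contains both P and \lnot P.
          branch 1.2.2 (add F (S \lor \lnot Q)):
            F (S \lor \lnot Q): α-rule — add F S, F \lnot Q.
            × closes — contains both Q and \lnot Q.
  branch 2 (add T (Q \to (P \to \lnot T))):
    T ((Q \to (P \to \lnot T)) \to (P \land (S \lor \lnot Q))): β-rule — branch into F (Q \to (P \to \lnot T))  //  T (P \land (S \lor \lnot Q)).
      branch 2.1 (add F (Q \to (P \to \lnot T))):
        F (Q \to (P \to \lnot T)): α-rule — add T Q, F (P \to \lnot T).
        × closes — contains both Q and \lnot Q.
      branch 2.2 (add T (P \land (S \lor \lnot Q))):
        T (P \land (S \lor \lnot Q)): α-rule — add T P, T (S \lor \lnot Q).
        F (P \land (S \lor \lnot Q)): β-rule — branch into F P  //  F (S \lor \lnot Q).
          branch 2.2.1 (add F P):
            × closes — contains both P and \lnot P.
          branch 2.2.2 (add F (S \lor \lnot Q)):
            F (S \lor \lnot Q): α-rule — add F S, F \lnot Q.
            × closes — contains both Q and \lnot Q.
All 6 branches close.
Every branch closed, so the negation is unsatisfiable and the formula is valid.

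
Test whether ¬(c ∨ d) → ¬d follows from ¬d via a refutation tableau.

Yes

Initial set: {T ¬d; F (¬(c ∨ d) → ¬d)}.
F (¬(c ∨ d) → ¬d): α-rule — add T ¬(c ∨ d), F ¬d.
× closes — contains both d and ¬d.
All 1 branch closes.
Every branch closed, so the premises entail the conclusion.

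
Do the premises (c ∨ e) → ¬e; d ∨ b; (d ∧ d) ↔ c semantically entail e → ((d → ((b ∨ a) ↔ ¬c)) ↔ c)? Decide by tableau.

Yes

Initial set: {((c ∨ e) → ¬e); (d ∨ b); ((d ∧ d) ↔ c); ¬(e → ((d → ((b ∨ a) ↔ ¬c)) ↔ c))}.
¬(e → ((d → ((b ∨ a) ↔ ¬c)) ↔ c)): α-rule — add e, ¬((d → ((b ∨ a) ↔ ¬c)) ↔ c).
((c ∨ e) → ¬e): β-rule — branch into ¬(c ∨ e)  //  ¬e.
  branch 1 (add ¬(c ∨ e)):
    ¬(c ∨ e): α-rule — add ¬c, ¬e.
    × closes — contains both e and ¬e.
  branch 2 (add ¬e):
    × closes — contains both e and ¬e.
All 2 branches close.
Every branch closed, so the premises entail the conclusion.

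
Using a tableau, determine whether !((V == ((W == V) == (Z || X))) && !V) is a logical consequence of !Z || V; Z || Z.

Yes

Initial set: {T (!Z || V); T (Z || Z); F !((V == ((W == V) == (Z || X))) && !V)}.
F !((V == ((W == V) == (Z || X))) && !V): α-rule — add T (V == ((W == V) == (Z || X))), T !V.
T (!Z || V): β-rule — branch into T !Z  //  T V.
  branch 1 (add T !Z):
    T (Z || Z): β-rule — branch into T Z  //  T Z.
      branch 1.1 (add T Z):
        × closes — contains both Z and !Z.
      branch 1.2 (add T Z):
        × closes — contains both Z and !Z.
  branch 2 (add T V):
    × closes — contains both V and !V.
All 3 branches close.
Every branch closed, so the premises entail the conclusion.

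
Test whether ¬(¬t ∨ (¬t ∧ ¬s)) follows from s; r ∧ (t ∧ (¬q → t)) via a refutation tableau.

Yes

Initial set: {T s; T (r ∧ (t ∧ (¬q → t))); F ¬(¬t ∨ (¬t ∧ ¬s))}.
T (r ∧ (t ∧ (¬q → t))): α-rule — add T r, T (t ∧ (¬q → t)).
T (t ∧ (¬q → t)): α-rule — add T t, T (¬q → t).
F ¬(¬t ∨ (¬t ∧ ¬s)): β-rule — branch into T ¬t  //  T (¬t ∧ ¬s).
  branch 1 (add T ¬t):
    × closes — contains both t and ¬t.
  branch 2 (add T (¬t ∧ ¬s)):
    T (¬t ∧ ¬s): α-rule — add T ¬t, T ¬s.
    × closes — contains both t and ¬t.
All 2 branches close.
Every branch closed, so the premises entail the conclusion.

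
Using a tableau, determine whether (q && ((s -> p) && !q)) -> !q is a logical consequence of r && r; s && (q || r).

Yes

Initial set: {T (r && r); T (s && (q || r)); F ((q && ((s -> p) && !q)) -> !q)}.
T (r && r): α-rule — add T r, T r.
T (s && (q || r)): α-rule — add T s, T (q || r).
F ((q && ((s -> p) && !q)) -> !q): α-rule — add T (q && ((s -> p) && !q)), F !q.
T (q && ((s -> p) && !q)): α-rule — add T q, T ((s -> p) && !q).
T ((s -> p) && !q): α-rule — add T (s -> p), T !q.
× closes — contains both q and !q.
All 1 branch closes.
Every branch closed, so the premises entail the conclusion.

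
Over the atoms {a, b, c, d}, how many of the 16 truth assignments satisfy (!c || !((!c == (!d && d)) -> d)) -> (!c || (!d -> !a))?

14

Initial set: {((!c || !((!c == (!d && d)) -> d)) -> (!c || (!d -> !a)))}.
((!c || !((!c == (!d && d)) -> d)) -> (!c || (!d -> !a))): β-rule — branch into !(!c || !((!c == (!d && d)) -> d))  //  (!c || (!d -> !a)).
  branch 1 (add !(!c || !((!c == (!d && d)) -> d))):
    !(!c || !((!c == (!d && d)) -> d)): α-rule — add !!c, !!((!c == (!d && d)) -> d).
    !!((!c == (!d && d)) -> d): β-rule — branch into !(!c == (!d && d))  //  d.
      branch 1.1 (add !(!c == (!d && d))):
        !(!c == (!d && d)): β-rule — branch into !c, !(!d && d)  //  !!c, (!d && d).
          branch 1.1.1 (add !c, !(!d && d)):
            × closes — contains both c and !c.
          branch 1.1.2 (add !!c, (!d && d)):
            (!d && d): α-rule — add !d, d.
            × closes — contains both d and !d.
      branch 1.2 (add d):
        ○ open, literals {c=T, d=T}.
  branch 2 (add (!c || (!d -> !a))):
    (!c || (!d -> !a)): β-rule — branch into !c  //  (!d -> !a).
      branch 2.1 (add !c):
        ○ open, literals {c=F}.
      branch 2.2 (add (!d -> !a)):
        (!d -> !a): β-rule — branch into !!d  //  !a.
          branch 2.2.1 (add !!d):
            ○ open, literals {d=T}.
          branch 2.2.2 (add !a):
            ○ open, literals {a=F}.
2 branches closed, 4 open.
Each open branch fixes some atoms; the unmentioned ones are free. Counting distinct full assignments: branch {c=T, d=T} (a, b) contributes 4 new; branch {c=F} (a, b, d) contributes 8 new; branch {d=T} (a, b, c) contributes 0 new; branch {a=F} (b, c, d) contributes 2 new. Total: 14.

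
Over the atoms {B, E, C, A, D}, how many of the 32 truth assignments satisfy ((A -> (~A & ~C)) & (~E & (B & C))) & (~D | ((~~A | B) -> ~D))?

Initial set: {(((A -> (~A & ~C)) & (~E & (B & C))) & (~D | ((~~A | B) -> ~D)))}.
(((A -> (~A & ~C)) & (~E & (B & C))) & (~D | ((~~A | B) -> ~D))): α-rule — add ((A -> (~A & ~C)) & (~E & (B & C))), (~D | ((~~A | B) -> ~D)).
((A -> (~A & ~C)) & (~E & (B & C))): α-rule — add (A -> (~A & ~C)), (~E & (B & C)).
(~E & (B & C)): α-rule — add ~E, (B & C).
(B & C): α-rule — add B, C.
(~D | ((~~A | B) -> ~D)): β-rule — branch into ~D  //  ((~~A | B) -> ~D).
  branch 1 (add ~D):
    (A -> (~A & ~C)): β-rule — branch into ~A  //  (~A & ~C).
      branch 1.1 (add ~A):
        ○ open, literals {A=false, B=true, C=true, D=false, E=false}.
      branch 1.2 (add (~A & ~C)):
        (~A & ~C): α-rule — add ~A, ~C.
        × closes — contains both C and ~C.
  branch 2 (add ((~~A | B) -> ~D)):
    (A -> (~A & ~C)): β-rule — branch into ~A  //  (~A & ~C).
      branch 2.1 (add ~A):
        ((~~A | B) -> ~D): β-rule — branch into ~(~~A | B)  //  ~D.
          branch 2.1.1 (add ~(~~A | B)):
            ~(~~A | B): α-rule — add ~~~A, ~B.
            × closes — contains both B and ~B.
          branch 2.1.2 (add ~D):
            ○ open, literals {A=false, B=true, C=true, D=false, E=false}.
      branch 2.2 (add (~A & ~C)):
        (~A & ~C): α-rule — add ~A, ~C.
        × closes — contains both C and ~C.
3 branches closed, 2 open.
Each open branch fixes some atoms; the unmentioned ones are free. Counting distinct full assignments: branch {A=false, B=true, C=true, D=false, E=false} (none free) contributes 1 new; branch {A=false, B=true, C=true, D=false, E=false} (none free) contributes 0 new. Total: 1.

1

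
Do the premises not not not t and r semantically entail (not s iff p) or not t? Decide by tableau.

Initial set: {(not not not t and r); not ((not s iff p) or not t)}.
(not not not t and r): α-rule — add not not not t, r.
not ((not s iff p) or not t): α-rule — add not (not s iff p), not not t.
not not not t: drop double negation, giving not t.
× closes — contains both t and not t.
All 1 branch closes.
Every branch closed, so the premises entail the conclusion.

Yes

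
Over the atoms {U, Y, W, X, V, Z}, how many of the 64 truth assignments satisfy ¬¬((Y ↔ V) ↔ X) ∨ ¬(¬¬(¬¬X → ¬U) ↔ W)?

Initial set: {(¬¬((Y ↔ V) ↔ X) ∨ ¬(¬¬(¬¬X → ¬U) ↔ W))}.
(¬¬((Y ↔ V) ↔ X) ∨ ¬(¬¬(¬¬X → ¬U) ↔ W)): β-rule — branch into ¬¬((Y ↔ V) ↔ X)  //  ¬(¬¬(¬¬X → ¬U) ↔ W).
  branch 1 (add ¬¬((Y ↔ V) ↔ X)):
    ¬¬((Y ↔ V) ↔ X): drop double negation, giving ((Y ↔ V) ↔ X).
    ((Y ↔ V) ↔ X): β-rule — branch into (Y ↔ V), X  //  ¬(Y ↔ V), ¬X.
      branch 1.1 (add (Y ↔ V), X):
        (Y ↔ V): β-rule — branch into Y, V  //  ¬Y, ¬V.
          branch 1.1.1 (add Y, V):
            ○ open, literals {V=true, X=true, Y=true}.
          branch 1.1.2 (add ¬Y, ¬V):
            ○ open, literals {V=false, X=true, Y=false}.
      branch 1.2 (add ¬(Y ↔ V), ¬X):
        ¬(Y ↔ V): β-rule — branch into Y, ¬V  //  ¬Y, V.
          branch 1.2.1 (add Y, ¬V):
            ○ open, literals {V=false, X=false, Y=true}.
          branch 1.2.2 (add ¬Y, V):
            ○ open, literals {V=true, X=false, Y=false}.
  branch 2 (add ¬(¬¬(¬¬X → ¬U) ↔ W)):
    ¬(¬¬(¬¬X → ¬U) ↔ W): β-rule — branch into ¬¬(¬¬X → ¬U), ¬W  //  ¬¬¬(¬¬X → ¬U), W.
      branch 2.1 (add ¬¬(¬¬X → ¬U), ¬W):
        ¬¬(¬¬X → ¬U): drop double negation, giving (¬¬X → ¬U).
        (¬¬X → ¬U): β-rule — branch into ¬¬¬X  //  ¬U.
          branch 2.1.1 (add ¬¬¬X):
            ¬¬¬X: drop double negation, giving ¬X.
            ○ open, literals {W=false, X=false}.
          branch 2.1.2 (add ¬U):
            ○ open, literals {U=false, W=false}.
      branch 2.2 (add ¬¬¬(¬¬X → ¬U), W):
        ¬¬¬(¬¬X → ¬U): drop double negation, giving ¬(¬¬X → ¬U).
        ¬(¬¬X → ¬U): α-rule — add ¬¬X, ¬¬U.
        ¬¬X: drop double negation, giving X.
        ○ open, literals {U=true, W=true, X=true}.
0 branches closed, 7 open.
Each open branch fixes some atoms; the unmentioned ones are free. Counting distinct full assignments: branch {V=true, X=true, Y=true} (U, W, Z) contributes 8 new; branch {V=false, X=true, Y=false} (U, W, Z) contributes 8 new; branch {V=false, X=false, Y=true} (U, W, Z) contributes 8 new; branch {V=true, X=false, Y=false} (U, W, Z) contributes 8 new; branch {W=false, X=false} (U, Y, V, Z) contributes 8 new; branch {U=false, W=false} (Y, X, V, Z) contributes 4 new; branch {U=true, W=true, X=true} (Y, V, Z) contributes 4 new. Total: 48.

48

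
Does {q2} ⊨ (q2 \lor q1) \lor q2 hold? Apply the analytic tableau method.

Yes

Initial set: {q2; \lnot ((q2 \lor q1) \lor q2)}.
\lnot ((q2 \lor q1) \lor q2): α-rule — add \lnot (q2 \lor q1), \lnot q2.
× closes — contains both q2 and \lnot q2.
All 1 branch closes.
Every branch closed, so the premises entail the conclusion.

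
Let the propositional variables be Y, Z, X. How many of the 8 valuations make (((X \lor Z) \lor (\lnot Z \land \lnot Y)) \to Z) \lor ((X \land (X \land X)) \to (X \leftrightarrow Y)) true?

Initial set: {((((X \lor Z) \lor (\lnot Z \land \lnot Y)) \to Z) \lor ((X \land (X \land X)) \to (X \leftrightarrow Y)))}.
((((X \lor Z) \lor (\lnot Z \land \lnot Y)) \to Z) \lor ((X \land (X \land X)) \to (X \leftrightarrow Y))): β-rule — branch into (((X \lor Z) \lor (\lnot Z \land \lnot Y)) \to Z)  //  ((X \land (X \land X)) \to (X \leftrightarrow Y)).
  branch 1 (add (((X \lor Z) \lor (\lnot Z \land \lnot Y)) \to Z)):
    (((X \lor Z) \lor (\lnot Z \land \lnot Y)) \to Z): β-rule — branch into \lnot ((X \lor Z) \lor (\lnot Z \land \lnot Y))  //  Z.
      branch 1.1 (add \lnot ((X \lor Z) \lor (\lnot Z \land \lnot Y))):
        \lnot ((X \lor Z) \lor (\lnot Z \land \lnot Y)): α-rule — add \lnot (X \lor Z), \lnot (\lnot Z \land \lnot Y).
        \lnot (X \lor Z): α-rule — add \lnot X, \lnot Z.
        \lnot (\lnot Z \land \lnot Y): β-rule — branch into \lnot \lnot Z  //  \lnot \lnot Y.
          branch 1.1.1 (add \lnot \lnot Z):
            × closes — contains both Z and \lnot Z.
          branch 1.1.2 (add \lnot \lnot Y):
            ○ open, literals {X=F, Y=T, Z=F}.
      branch 1.2 (add Z):
        ○ open, literals {Z=T}.
  branch 2 (add ((X \land (X \land X)) \to (X \leftrightarrow Y))):
    ((X \land (X \land X)) \to (X \leftrightarrow Y)): β-rule — branch into \lnot (X \land (X \land X))  //  (X \leftrightarrow Y).
      branch 2.1 (add \lnot (X \land (X \land X))):
        \lnot (X \land (X \land X)): β-rule — branch into \lnot X  //  \lnot (X \land X).
          branch 2.1.1 (add \lnot X):
            ○ open, literals {X=F}.
          branch 2.1.2 (add \lnot (X \land X)):
            \lnot (X \land X): β-rule — branch into \lnot X  //  \lnot X.
              branch 2.1.2.1 (add \lnot X):
                ○ open, literals {X=F}.
              branch 2.1.2.2 (add \lnot X):
                ○ open, literals {X=F}.
      branch 2.2 (add (X \leftrightarrow Y)):
        (X \leftrightarrow Y): β-rule — branch into X, Y  //  \lnot X, \lnot Y.
          branch 2.2.1 (add X, Y):
            ○ open, literals {X=T, Y=T}.
          branch 2.2.2 (add \lnot X, \lnot Y):
            ○ open, literals {X=F, Y=F}.
1 branch closed, 7 open.
Each open branch fixes some atoms; the unmentioned ones are free. Counting distinct full assignments: branch {X=F, Y=T, Z=F} (none free) contributes 1 new; branch {Z=T} (Y, X) contributes 4 new; branch {X=F} (Y, Z) contributes 1 new; branch {X=F} (Y, Z) contributes 0 new; branch {X=F} (Y, Z) contributes 0 new; branch {X=T, Y=T} (Z) contributes 1 new; branch {X=F, Y=F} (Z) contributes 0 new. Total: 7.

7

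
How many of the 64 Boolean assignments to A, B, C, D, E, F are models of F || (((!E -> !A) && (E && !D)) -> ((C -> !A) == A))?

58

Initial set: {T (F || (((!E -> !A) && (E && !D)) -> ((C -> !A) == A)))}.
T (F || (((!E -> !A) && (E && !D)) -> ((C -> !A) == A))): β-rule — branch into T F  //  T (((!E -> !A) && (E && !D)) -> ((C -> !A) == A)).
  branch 1 (add T F):
    ○ open, literals {F=1}.
  branch 2 (add T (((!E -> !A) && (E && !D)) -> ((C -> !A) == A))):
    T (((!E -> !A) && (E && !D)) -> ((C -> !A) == A)): β-rule — branch into F ((!E -> !A) && (E && !D))  //  T ((C -> !A) == A).
      branch 2.1 (add F ((!E -> !A) && (E && !D))):
        F ((!E -> !A) && (E && !D)): β-rule — branch into F (!E -> !A)  //  F (E && !D).
          branch 2.1.1 (add F (!E -> !A)):
            F (!E -> !A): α-rule — add T !E, F !A.
            ○ open, literals {A=1, E=0}.
          branch 2.1.2 (add F (E && !D)):
            F (E && !D): β-rule — branch into F E  //  F !D.
              branch 2.1.2.1 (add F E):
                ○ open, literals {E=0}.
              branch 2.1.2.2 (add F !D):
                ○ open, literals {D=1}.
      branch 2.2 (add T ((C -> !A) == A)):
        T ((C -> !A) == A): β-rule — branch into T (C -> !A), T A  //  F (C -> !A), F A.
          branch 2.2.1 (add T (C -> !A), T A):
            T (C -> !A): β-rule — branch into F C  //  T !A.
              branch 2.2.1.1 (add F C):
                ○ open, literals {A=1, C=0}.
              branch 2.2.1.2 (add T !A):
                × closes — contains both A and !A.
          branch 2.2.2 (add F (C -> !A), F A):
            F (C -> !A): α-rule — add T C, F !A.
            × closes — contains both A and !A.
2 branches closed, 5 open.
Each open branch fixes some atoms; the unmentioned ones are free. Counting distinct full assignments: branch {F=1} (A, B, C, D, E) contributes 32 new; branch {A=1, E=0} (B, C, D, F) contributes 8 new; branch {E=0} (A, B, C, D, F) contributes 8 new; branch {D=1} (A, B, C, E, F) contributes 8 new; branch {A=1, C=0} (B, D, E, F) contributes 2 new. Total: 58.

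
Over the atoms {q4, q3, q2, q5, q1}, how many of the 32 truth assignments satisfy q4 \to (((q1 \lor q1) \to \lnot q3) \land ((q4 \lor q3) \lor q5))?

Initial set: {T (q4 \to (((q1 \lor q1) \to \lnot q3) \land ((q4 \lor q3) \lor q5)))}.
T (q4 \to (((q1 \lor q1) \to \lnot q3) \land ((q4 \lor q3) \lor q5))): β-rule — branch into F q4  //  T (((q1 \lor q1) \to \lnot q3) \land ((q4 \lor q3) \lor q5)).
  branch 1 (add F q4):
    ○ open, literals {q4=F}.
  branch 2 (add T (((q1 \lor q1) \to \lnot q3) \land ((q4 \lor q3) \lor q5))):
    T (((q1 \lor q1) \to \lnot q3) \land ((q4 \lor q3) \lor q5)): α-rule — add T ((q1 \lor q1) \to \lnot q3), T ((q4 \lor q3) \lor q5).
    T ((q1 \lor q1) \to \lnot q3): β-rule — branch into F (q1 \lor q1)  //  T \lnot q3.
      branch 2.1 (add F (q1 \lor q1)):
        F (q1 \lor q1): α-rule — add F q1, F q1.
        T ((q4 \lor q3) \lor q5): β-rule — branch into T (q4 \lor q3)  //  T q5.
          branch 2.1.1 (add T (q4 \lor q3)):
            T (q4 \lor q3): β-rule — branch into T q4  //  T q3.
              branch 2.1.1.1 (add T q4):
                ○ open, literals {q1=F, q4=T}.
              branch 2.1.1.2 (add T q3):
                ○ open, literals {q1=F, q3=T}.
          branch 2.1.2 (add T q5):
            ○ open, literals {q1=F, q5=T}.
      branch 2.2 (add T \lnot q3):
        T ((q4 \lor q3) \lor q5): β-rule — branch into T (q4 \lor q3)  //  T q5.
          branch 2.2.1 (add T (q4 \lor q3)):
            T (q4 \lor q3): β-rule — branch into T q4  //  T q3.
              branch 2.2.1.1 (add T q4):
                ○ open, literals {q3=F, q4=T}.
              branch 2.2.1.2 (add T q3):
                × closes — contains both q3 and \lnot q3.
          branch 2.2.2 (add T q5):
            ○ open, literals {q3=F, q5=T}.
1 branch closed, 6 open.
Each open branch fixes some atoms; the unmentioned ones are free. Counting distinct full assignments: branch {q4=F} (q3, q2, q5, q1) contributes 16 new; branch {q1=F, q4=T} (q3, q2, q5) contributes 8 new; branch {q1=F, q3=T} (q4, q2, q5) contributes 0 new; branch {q1=F, q5=T} (q4, q3, q2) contributes 0 new; branch {q3=F, q4=T} (q2, q5, q1) contributes 4 new; branch {q3=F, q5=T} (q4, q2, q1) contributes 0 new. Total: 28.

28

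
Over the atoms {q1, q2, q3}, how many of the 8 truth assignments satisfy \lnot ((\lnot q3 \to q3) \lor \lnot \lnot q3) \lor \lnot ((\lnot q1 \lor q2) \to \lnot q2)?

Initial set: {(\lnot ((\lnot q3 \to q3) \lor \lnot \lnot q3) \lor \lnot ((\lnot q1 \lor q2) \to \lnot q2))}.
(\lnot ((\lnot q3 \to q3) \lor \lnot \lnot q3) \lor \lnot ((\lnot q1 \lor q2) \to \lnot q2)): β-rule — branch into \lnot ((\lnot q3 \to q3) \lor \lnot \lnot q3)  //  \lnot ((\lnot q1 \lor q2) \to \lnot q2).
  branch 1 (add \lnot ((\lnot q3 \to q3) \lor \lnot \lnot q3)):
    \lnot ((\lnot q3 \to q3) \lor \lnot \lnot q3): α-rule — add \lnot (\lnot q3 \to q3), \lnot \lnot \lnot q3.
    \lnot (\lnot q3 \to q3): α-rule — add \lnot q3, \lnot q3.
    \lnot \lnot \lnot q3: drop double negation, giving \lnot q3.
    ○ open, literals {q3=false}.
  branch 2 (add \lnot ((\lnot q1 \lor q2) \to \lnot q2)):
    \lnot ((\lnot q1 \lor q2) \to \lnot q2): α-rule — add (\lnot q1 \lor q2), \lnot \lnot q2.
    (\lnot q1 \lor q2): β-rule — branch into \lnot q1  //  q2.
      branch 2.1 (add \lnot q1):
        ○ open, literals {q1=false, q2=true}.
      branch 2.2 (add q2):
        ○ open, literals {q2=true}.
0 branches closed, 3 open.
Each open branch fixes some atoms; the unmentioned ones are free. Counting distinct full assignments: branch {q3=false} (q1, q2) contributes 4 new; branch {q1=false, q2=true} (q3) contributes 1 new; branch {q2=true} (q1, q3) contributes 1 new. Total: 6.

6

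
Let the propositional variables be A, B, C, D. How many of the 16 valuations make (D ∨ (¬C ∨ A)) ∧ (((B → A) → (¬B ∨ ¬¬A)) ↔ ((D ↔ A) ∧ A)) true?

Initial set: {((D ∨ (¬C ∨ A)) ∧ (((B → A) → (¬B ∨ ¬¬A)) ↔ ((D ↔ A) ∧ A)))}.
((D ∨ (¬C ∨ A)) ∧ (((B → A) → (¬B ∨ ¬¬A)) ↔ ((D ↔ A) ∧ A))): α-rule — add (D ∨ (¬C ∨ A)), (((B → A) → (¬B ∨ ¬¬A)) ↔ ((D ↔ A) ∧ A)).
(D ∨ (¬C ∨ A)): β-rule — branch into D  //  (¬C ∨ A).
  branch 1 (add D):
    (((B → A) → (¬B ∨ ¬¬A)) ↔ ((D ↔ A) ∧ A)): β-rule — branch into ((B → A) → (¬B ∨ ¬¬A)), ((D ↔ A) ∧ A)  //  ¬((B → A) → (¬B ∨ ¬¬A)), ¬((D ↔ A) ∧ A).
      branch 1.1 (add ((B → A) → (¬B ∨ ¬¬A)), ((D ↔ A) ∧ A)):
        ((D ↔ A) ∧ A): α-rule — add (D ↔ A), A.
        ((B → A) → (¬B ∨ ¬¬A)): β-rule — branch into ¬(B → A)  //  (¬B ∨ ¬¬A).
          branch 1.1.1 (add ¬(B → A)):
            ¬(B → A): α-rule — add B, ¬A.
            × closes — contains both A and ¬A.
          branch 1.1.2 (add (¬B ∨ ¬¬A)):
            (D ↔ A): β-rule — branch into D, A  //  ¬D, ¬A.
              branch 1.1.2.1 (add D, A):
                (¬B ∨ ¬¬A): β-rule — branch into ¬B  //  ¬¬A.
                  branch 1.1.2.1.1 (add ¬B):
                    ○ open, literals {A=true, B=false, D=true}.
                  branch 1.1.2.1.2 (add ¬¬A):
                    ¬¬A: drop double negation, giving A.
                    ○ open, literals {A=true, D=true}.
              branch 1.1.2.2 (add ¬D, ¬A):
                × closes — contains both D and ¬D.
      branch 1.2 (add ¬((B → A) → (¬B ∨ ¬¬A)), ¬((D ↔ A) ∧ A)):
        ¬((B → A) → (¬B ∨ ¬¬A)): α-rule — add (B → A), ¬(¬B ∨ ¬¬A).
        ¬(¬B ∨ ¬¬A): α-rule — add ¬¬B, ¬¬¬A.
        ¬¬¬A: drop double negation, giving ¬A.
        ¬((D ↔ A) ∧ A): β-rule — branch into ¬(D ↔ A)  //  ¬A.
          branch 1.2.1 (add ¬(D ↔ A)):
            (B → A): β-rule — branch into ¬B  //  A.
              branch 1.2.1.1 (add ¬B):
                × closes — contains both B and ¬B.
              branch 1.2.1.2 (add A):
                × closes — contains both A and ¬A.
          branch 1.2.2 (add ¬A):
            (B → A): β-rule — branch into ¬B  //  A.
              branch 1.2.2.1 (add ¬B):
                × closes — contains both B and ¬B.
              branch 1.2.2.2 (add A):
                × closes — contains both A and ¬A.
  branch 2 (add (¬C ∨ A)):
    (((B → A) → (¬B ∨ ¬¬A)) ↔ ((D ↔ A) ∧ A)): β-rule — branch into ((B → A) → (¬B ∨ ¬¬A)), ((D ↔ A) ∧ A)  //  ¬((B → A) → (¬B ∨ ¬¬A)), ¬((D ↔ A) ∧ A).
      branch 2.1 (add ((B → A) → (¬B ∨ ¬¬A)), ((D ↔ A) ∧ A)):
        ((D ↔ A) ∧ A): α-rule — add (D ↔ A), A.
        (¬C ∨ A): β-rule — branch into ¬C  //  A.
          branch 2.1.1 (add ¬C):
            ((B → A) → (¬B ∨ ¬¬A)): β-rule — branch into ¬(B → A)  //  (¬B ∨ ¬¬A).
              branch 2.1.1.1 (add ¬(B → A)):
                ¬(B → A): α-rule — add B, ¬A.
                × closes — contains both A and ¬A.
              branch 2.1.1.2 (add (¬B ∨ ¬¬A)):
                (D ↔ A): β-rule — branch into D, A  //  ¬D, ¬A.
                  branch 2.1.1.2.1 (add D, A):
                    (¬B ∨ ¬¬A): β-rule — branch into ¬B  //  ¬¬A.
                      branch 2.1.1.2.1.1 (add ¬B):
                        ○ open, literals {A=true, B=false, C=false, D=true}.
                      branch 2.1.1.2.1.2 (add ¬¬A):
                        ¬¬A: drop double negation, giving A.
                        ○ open, literals {A=true, C=false, D=true}.
                  branch 2.1.1.2.2 (add ¬D, ¬A):
                    × closes — contains both A and ¬A.
          branch 2.1.2 (add A):
            ((B → A) → (¬B ∨ ¬¬A)): β-rule — branch into ¬(B → A)  //  (¬B ∨ ¬¬A).
              branch 2.1.2.1 (add ¬(B → A)):
                ¬(B → A): α-rule — add B, ¬A.
                × closes — contains both A and ¬A.
              branch 2.1.2.2 (add (¬B ∨ ¬¬A)):
                (D ↔ A): β-rule — branch into D, A  //  ¬D, ¬A.
                  branch 2.1.2.2.1 (add D, A):
                    (¬B ∨ ¬¬A): β-rule — branch into ¬B  //  ¬¬A.
                      branch 2.1.2.2.1.1 (add ¬B):
                        ○ open, literals {A=true, B=false, D=true}.
                      branch 2.1.2.2.1.2 (add ¬¬A):
                        ¬¬A: drop double negation, giving A.
                        ○ open, literals {A=true, D=true}.
                  branch 2.1.2.2.2 (add ¬D, ¬A):
                    × closes — contains both A and ¬A.
      branch 2.2 (add ¬((B → A) → (¬B ∨ ¬¬A)), ¬((D ↔ A) ∧ A)):
        ¬((B → A) → (¬B ∨ ¬¬A)): α-rule — add (B → A), ¬(¬B ∨ ¬¬A).
        ¬(¬B ∨ ¬¬A): α-rule — add ¬¬B, ¬¬¬A.
        ¬¬¬A: drop double negation, giving ¬A.
        (¬C ∨ A): β-rule — branch into ¬C  //  A.
          branch 2.2.1 (add ¬C):
            ¬((D ↔ A) ∧ A): β-rule — branch into ¬(D ↔ A)  //  ¬A.
              branch 2.2.1.1 (add ¬(D ↔ A)):
                (B → A): β-rule — branch into ¬B  //  A.
                  branch 2.2.1.1.1 (add ¬B):
                    × closes — contains both B and ¬B.
                  branch 2.2.1.1.2 (add A):
                    × closes — contains both A and ¬A.
              branch 2.2.1.2 (add ¬A):
                (B → A): β-rule — branch into ¬B  //  A.
                  branch 2.2.1.2.1 (add ¬B):
                    × closes — contains both B and ¬B.
                  branch 2.2.1.2.2 (add A):
                    × closes — contains both A and ¬A.
          branch 2.2.2 (add A):
            × closes — contains both A and ¬A.
15 branches closed, 6 open.
Each open branch fixes some atoms; the unmentioned ones are free. Counting distinct full assignments: branch {A=true, B=false, D=true} (C) contributes 2 new; branch {A=true, D=true} (B, C) contributes 2 new; branch {A=true, B=false, C=false, D=true} (none free) contributes 0 new; branch {A=true, C=false, D=true} (B) contributes 0 new; branch {A=true, B=false, D=true} (C) contributes 0 new; branch {A=true, D=true} (B, C) contributes 0 new. Total: 4.

4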